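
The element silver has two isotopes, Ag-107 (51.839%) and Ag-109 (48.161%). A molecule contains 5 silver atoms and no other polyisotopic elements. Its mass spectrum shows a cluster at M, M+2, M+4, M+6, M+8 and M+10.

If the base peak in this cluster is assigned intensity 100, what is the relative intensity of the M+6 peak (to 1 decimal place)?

92.9

Term probabilities: M 0.0374, M+2 0.1739, M+4 0.3231, M+6 0.3002, M+8 0.1394, M+10 0.0259. Base peak = M+4.
P(M+4) = C(5,2) × 0.51839^3 × 0.48161^2 = 10 × 0.13930601 × 0.23194819 = 0.323118 (base)
P(M+6) = C(5,3) × 0.51839^2 × 0.48161^3 = 10 × 0.26872819 × 0.11170857 = 0.300192
Relative intensity = 0.300192 / 0.323118 × 100 = 92.9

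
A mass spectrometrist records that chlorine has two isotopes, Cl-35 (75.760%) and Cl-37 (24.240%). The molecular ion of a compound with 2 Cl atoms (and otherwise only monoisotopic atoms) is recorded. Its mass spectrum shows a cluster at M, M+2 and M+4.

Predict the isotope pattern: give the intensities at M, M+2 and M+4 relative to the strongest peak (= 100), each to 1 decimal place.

100.0 : 64.0 : 10.2

Expanding (0.75760 + 0.24240)^2:
P(M) = 0.75760^2 = 0.573958
P(M+2) = 2 × 0.75760^1 × 0.24240^1 = 0.367284
P(M+4) = 0.24240^2 = 0.058758
The M peak is largest (0.573958); scaling to 100 gives 100.0 : 64.0 : 10.2.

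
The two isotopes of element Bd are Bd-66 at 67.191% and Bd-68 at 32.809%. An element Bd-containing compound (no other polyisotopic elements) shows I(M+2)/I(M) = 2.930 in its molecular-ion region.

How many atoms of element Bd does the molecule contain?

The M+2/M ratio from n Bd atoms is n · q/p = n · 0.32809/0.67191.
n = 2.930 × 0.67191/0.32809 = 6.00 ≈ 6

6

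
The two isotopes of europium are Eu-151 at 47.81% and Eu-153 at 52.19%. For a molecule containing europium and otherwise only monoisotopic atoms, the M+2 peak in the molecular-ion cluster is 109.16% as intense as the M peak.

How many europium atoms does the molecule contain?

The M+2/M ratio from n Eu atoms is n · q/p = n · 0.5219/0.4781.
n = 1.0916 × 0.4781/0.5219 = 1.00 ≈ 1

1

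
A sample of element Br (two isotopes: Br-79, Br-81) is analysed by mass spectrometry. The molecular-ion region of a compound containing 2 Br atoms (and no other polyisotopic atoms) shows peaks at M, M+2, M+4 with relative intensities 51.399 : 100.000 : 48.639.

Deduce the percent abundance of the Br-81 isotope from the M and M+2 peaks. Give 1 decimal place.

49.3%

Let p = fractional abundance of Br-79. I(M+2)/I(M) = [C(2,1)·p^1·(1−p)] / p^2 = 2·(1−p)/p = 100.000/51.399 = 1.9456
(1−p)/p = 1.9456/2 = 0.9728  ⇒  p = 1/(1 + 0.9728) = 0.5069
Br-79: 50.7%, Br-81: 49.3%.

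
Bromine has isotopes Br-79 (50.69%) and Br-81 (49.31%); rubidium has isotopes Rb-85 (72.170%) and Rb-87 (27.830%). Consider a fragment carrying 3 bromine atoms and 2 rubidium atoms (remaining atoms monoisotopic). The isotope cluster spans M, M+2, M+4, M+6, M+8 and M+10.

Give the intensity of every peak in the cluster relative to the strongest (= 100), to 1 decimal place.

Bromine pattern (n=3): 0.13024674 : 0.3801026 : 0.36975457 : 0.11989609
Rubidium pattern (n=2): 0.52085089 : 0.40169822 : 0.07745089
Convolve the two distributions (both contribute in 2-u steps):
  M: 0.13024674×0.52085089 = 0.067839
  M+2: 0.13024674×0.40169822 + 0.3801026×0.52085089 = 0.250297
  M+4: 0.13024674×0.07745089 + 0.3801026×0.40169822 + 0.36975457×0.52085089 = 0.355361
  M+6: 0.3801026×0.07745089 + 0.36975457×0.40169822 + 0.11989609×0.52085089 = 0.240417
  M+8: 0.36975457×0.07745089 + 0.11989609×0.40169822 = 0.076800
  M+10: 0.11989609×0.07745089 = 0.009286
Scale to base peak (0.355361) = 100: 19.1 : 70.4 : 100.0 : 67.7 : 21.6 : 2.6

19.1 : 70.4 : 100.0 : 67.7 : 21.6 : 2.6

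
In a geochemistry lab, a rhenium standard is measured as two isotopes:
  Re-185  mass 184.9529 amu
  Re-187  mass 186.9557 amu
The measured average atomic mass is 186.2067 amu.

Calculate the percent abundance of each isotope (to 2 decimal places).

Re-185: 37.40%, Re-187: 62.60%

Writing the weighted mean with unknown fraction x of Re-185:
184.9529·x + 186.9557·(1 − x) = 186.2067
(184.9529 − 186.9557)·x = 186.2067 − 186.9557
x = -0.7490 / -2.0028 = 0.37398 → 37.40% Re-185, 62.60% Re-187.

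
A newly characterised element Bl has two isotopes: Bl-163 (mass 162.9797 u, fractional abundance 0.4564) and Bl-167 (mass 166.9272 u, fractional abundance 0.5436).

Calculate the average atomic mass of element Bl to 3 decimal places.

165.126 u

Ar = Σ fᵢ·mᵢ = 0.4564 × 162.9797 + 0.5436 × 166.9272
= 74.38394 + 90.74163 = 165.12557 u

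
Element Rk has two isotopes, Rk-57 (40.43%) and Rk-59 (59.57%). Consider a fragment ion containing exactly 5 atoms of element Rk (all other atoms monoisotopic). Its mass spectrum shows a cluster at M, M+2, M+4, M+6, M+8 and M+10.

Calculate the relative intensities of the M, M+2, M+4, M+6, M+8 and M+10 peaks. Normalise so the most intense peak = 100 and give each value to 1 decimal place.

3.1 : 23.0 : 67.9 : 100.0 : 73.7 : 21.7

Expanding (0.4043 + 0.5957)^5:
P(M) = 0.4043^5 = 0.010802
P(M+2) = 5 × 0.4043^4 × 0.5957^1 = 0.079582
P(M+4) = 10 × 0.4043^3 × 0.5957^2 = 0.234513
P(M+6) = 10 × 0.4043^2 × 0.5957^3 = 0.345534
P(M+8) = 5 × 0.4043^1 × 0.5957^4 = 0.254556
P(M+10) = 0.5957^5 = 0.075013
The M+6 peak is largest (0.345534); scaling to 100 gives 3.1 : 23.0 : 67.9 : 100.0 : 73.7 : 21.7.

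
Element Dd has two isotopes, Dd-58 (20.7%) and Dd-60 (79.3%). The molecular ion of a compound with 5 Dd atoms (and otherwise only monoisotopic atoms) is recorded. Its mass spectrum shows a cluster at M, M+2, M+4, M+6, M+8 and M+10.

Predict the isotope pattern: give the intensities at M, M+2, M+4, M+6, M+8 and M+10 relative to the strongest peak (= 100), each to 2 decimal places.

0.09 : 1.78 : 13.63 : 52.21 : 100.00 : 76.62

The 5 Dd atoms are independent, so intensities follow the terms of (0.207 + 0.793)^5.
P(M) = 0.207^5 = 0.000380
P(M+2) = 5 × 0.207^4 × 0.793^1 = 0.007280
P(M+4) = 10 × 0.207^3 × 0.793^2 = 0.055777
P(M+6) = 10 × 0.207^2 × 0.793^3 = 0.213678
P(M+8) = 5 × 0.207^1 × 0.793^4 = 0.409292
P(M+10) = 0.793^5 = 0.313593
The M+8 peak is largest (0.409292); scaling to 100 gives 0.09 : 1.78 : 13.63 : 52.21 : 100.00 : 76.62.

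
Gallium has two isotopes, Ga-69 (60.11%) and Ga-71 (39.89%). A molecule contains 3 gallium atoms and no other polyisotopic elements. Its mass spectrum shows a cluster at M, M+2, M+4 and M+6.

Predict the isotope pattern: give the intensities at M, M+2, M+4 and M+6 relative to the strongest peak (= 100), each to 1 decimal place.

50.2 : 100.0 : 66.4 : 14.7

Each Ga atom is independently Ga-69 (p = 0.6011) or Ga-71 (q = 0.3989); the cluster is the binomial expansion (p + q)^3.
P(M) = 0.6011^3 = 0.217190
P(M+2) = 3 × 0.6011^2 × 0.3989^1 = 0.432393
P(M+4) = 3 × 0.6011^1 × 0.3989^2 = 0.286943
P(M+6) = 0.3989^3 = 0.063473
The M+2 peak is largest (0.432393); scaling to 100 gives 50.2 : 100.0 : 66.4 : 14.7.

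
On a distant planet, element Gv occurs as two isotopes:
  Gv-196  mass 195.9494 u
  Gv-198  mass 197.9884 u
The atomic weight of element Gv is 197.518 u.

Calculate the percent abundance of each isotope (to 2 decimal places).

With x = fraction of Gv-196 (so Gv-198 is 1 − x):
195.9494·x + 197.9884·(1 − x) = 197.518
(195.9494 − 197.9884)·x = 197.518 − 197.9884
x = -0.4704 / -2.0390 = 0.23070 → 23.07% Gv-196, 76.93% Gv-198.

Gv-196: 23.07%, Gv-198: 76.93%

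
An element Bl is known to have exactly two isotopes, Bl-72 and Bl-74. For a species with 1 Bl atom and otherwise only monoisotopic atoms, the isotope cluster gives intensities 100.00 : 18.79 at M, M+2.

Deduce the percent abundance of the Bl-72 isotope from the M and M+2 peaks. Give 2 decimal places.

84.18%

Let p = fractional abundance of Bl-72. I(M+2)/I(M) = [C(1,1)·p^0·(1−p)] / p^1 = 1·(1−p)/p = 18.79/100.00 = 0.1879
(1−p)/p = 0.1879/1 = 0.1879  ⇒  p = 1/(1 + 0.1879) = 0.8418
Bl-72: 84.18%, Bl-74: 15.82%.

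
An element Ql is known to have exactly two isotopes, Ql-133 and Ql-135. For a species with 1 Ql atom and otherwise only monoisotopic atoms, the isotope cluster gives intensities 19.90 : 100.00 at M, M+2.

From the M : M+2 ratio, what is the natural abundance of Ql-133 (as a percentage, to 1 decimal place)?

Let p = fractional abundance of Ql-133. I(M+2)/I(M) = [C(1,1)·p^0·(1−p)] / p^1 = 1·(1−p)/p = 100.00/19.90 = 5.0251
(1−p)/p = 5.0251/1 = 5.0251  ⇒  p = 1/(1 + 5.0251) = 0.1660
Ql-133: 16.6%, Ql-135: 83.4%.

16.6%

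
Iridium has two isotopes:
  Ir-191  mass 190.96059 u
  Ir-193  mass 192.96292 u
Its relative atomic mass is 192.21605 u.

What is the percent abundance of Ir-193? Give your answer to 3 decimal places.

Writing the weighted mean with unknown fraction x of Ir-191:
190.96059·x + 192.96292·(1 − x) = 192.21605
(190.96059 − 192.96292)·x = 192.21605 − 192.96292
x = -0.74687 / -2.00233 = 0.37300 → 37.300% Ir-191, 62.700% Ir-193.

62.700%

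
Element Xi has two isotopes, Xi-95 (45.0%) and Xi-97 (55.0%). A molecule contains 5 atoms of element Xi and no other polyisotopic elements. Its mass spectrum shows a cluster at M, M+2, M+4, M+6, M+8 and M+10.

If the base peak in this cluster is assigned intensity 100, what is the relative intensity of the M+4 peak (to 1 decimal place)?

81.8

Binomial terms of (0.450 + 0.550)^5: M 0.0185, M+2 0.1128, M+4 0.2757, M+6 0.3369, M+8 0.2059, M+10 0.0503 → M+6 is the base peak.
P(M+6) = C(5,3) × 0.450^2 × 0.550^3 = 10 × 0.2025 × 0.166375 = 0.336909 (base)
P(M+4) = C(5,2) × 0.450^3 × 0.550^2 = 10 × 0.091125 × 0.3025 = 0.275653
Relative intensity = 0.275653 / 0.336909 × 100 = 81.8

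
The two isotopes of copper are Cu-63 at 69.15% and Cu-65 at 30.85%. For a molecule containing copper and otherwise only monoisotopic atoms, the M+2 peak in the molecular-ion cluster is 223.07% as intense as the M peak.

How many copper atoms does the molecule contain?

5

With n Cu atoms, P(M+2)/P(M) = C(n,1)·p^(n−1)q / p^n = n·q/p = n · 0.3085/0.6915.
n = 2.2307 × 0.6915/0.3085 = 5.00 ≈ 5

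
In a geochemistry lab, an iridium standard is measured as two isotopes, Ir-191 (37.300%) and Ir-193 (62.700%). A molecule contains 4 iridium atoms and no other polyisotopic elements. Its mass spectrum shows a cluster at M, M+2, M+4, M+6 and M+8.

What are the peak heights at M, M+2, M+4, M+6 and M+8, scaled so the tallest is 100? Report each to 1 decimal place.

5.3 : 35.4 : 89.2 : 100.0 : 42.0

Expanding (0.37300 + 0.62700)^4:
P(M) = 0.37300^4 = 0.019357
P(M+2) = 4 × 0.37300^3 × 0.62700^1 = 0.130153
P(M+4) = 6 × 0.37300^2 × 0.62700^2 = 0.328174
P(M+6) = 4 × 0.37300^1 × 0.62700^3 = 0.367766
P(M+8) = 0.62700^4 = 0.154550
The M+6 peak is largest (0.367766); scaling to 100 gives 5.3 : 35.4 : 89.2 : 100.0 : 42.0.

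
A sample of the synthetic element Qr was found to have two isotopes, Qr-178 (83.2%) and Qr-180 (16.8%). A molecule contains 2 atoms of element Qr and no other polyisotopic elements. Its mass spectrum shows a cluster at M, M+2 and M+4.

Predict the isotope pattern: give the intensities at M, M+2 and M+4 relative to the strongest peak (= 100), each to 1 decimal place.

Each Qr atom is independently Qr-178 (p = 0.832) or Qr-180 (q = 0.168); the cluster is the binomial expansion (p + q)^2.
P(M) = 0.832^2 = 0.692224
P(M+2) = 2 × 0.832^1 × 0.168^1 = 0.279552
P(M+4) = 0.168^2 = 0.028224
The M peak is largest (0.692224); scaling to 100 gives 100.0 : 40.4 : 4.1.

100.0 : 40.4 : 4.1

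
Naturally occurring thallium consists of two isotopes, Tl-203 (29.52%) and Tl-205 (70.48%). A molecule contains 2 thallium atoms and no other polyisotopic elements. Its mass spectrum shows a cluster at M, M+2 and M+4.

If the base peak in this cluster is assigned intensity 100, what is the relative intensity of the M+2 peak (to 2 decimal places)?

(0.2952 + 0.7048)^2 gives M 0.0871, M+2 0.4161, M+4 0.4967; the largest is M+4.
P(M+4) = C(2,2) × 0.2952^0 × 0.7048^2 = 1 × 1.0000 × 0.49674304 = 0.496743 (base)
P(M+2) = C(2,1) × 0.2952^1 × 0.7048^1 = 2 × 0.2952 × 0.7048 = 0.416114
Relative intensity = 0.416114 / 0.496743 × 100 = 83.77

83.77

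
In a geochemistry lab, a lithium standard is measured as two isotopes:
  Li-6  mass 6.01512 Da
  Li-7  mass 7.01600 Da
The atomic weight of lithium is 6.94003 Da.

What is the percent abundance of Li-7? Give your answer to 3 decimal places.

Writing the weighted mean with unknown fraction x of Li-6:
6.01512·x + 7.01600·(1 − x) = 6.94003
(6.01512 − 7.01600)·x = 6.94003 − 7.01600
x = -0.07597 / -1.00088 = 0.07590 → 7.590% Li-6, 92.410% Li-7.

92.410%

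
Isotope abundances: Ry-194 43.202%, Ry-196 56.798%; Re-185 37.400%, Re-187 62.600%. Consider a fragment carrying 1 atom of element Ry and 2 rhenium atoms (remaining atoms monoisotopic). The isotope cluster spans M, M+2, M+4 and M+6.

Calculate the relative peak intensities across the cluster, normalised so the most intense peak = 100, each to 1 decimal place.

13.9 : 64.7 : 100.0 : 51.1

Element Ry pattern (n=1): 0.43202 : 0.56798
Rhenium pattern (n=2): 0.139876 : 0.468248 : 0.391876
Convolve the two distributions (both contribute in 2-u steps):
  M: 0.43202×0.139876 = 0.060429
  M+2: 0.43202×0.468248 + 0.56798×0.139876 = 0.281739
  M+4: 0.43202×0.391876 + 0.56798×0.468248 = 0.435254
  M+6: 0.56798×0.391876 = 0.222578
Scale to base peak (0.435254) = 100: 13.9 : 64.7 : 100.0 : 51.1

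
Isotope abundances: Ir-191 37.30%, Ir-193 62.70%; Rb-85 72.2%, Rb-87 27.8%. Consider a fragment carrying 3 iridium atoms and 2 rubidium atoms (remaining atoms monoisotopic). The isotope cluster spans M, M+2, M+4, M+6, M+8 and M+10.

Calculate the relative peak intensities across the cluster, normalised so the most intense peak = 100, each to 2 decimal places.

7.99 : 46.47 : 100.00 : 96.14 : 39.29 : 5.63

Iridium pattern (n=3): 0.05189512 : 0.26170165 : 0.43991135 : 0.24649188
Rubidium pattern (n=2): 0.521284 : 0.401432 : 0.077284
Convolve the two distributions (both contribute in 2-u steps):
  M: 0.05189512×0.521284 = 0.027052
  M+2: 0.05189512×0.401432 + 0.26170165×0.521284 = 0.157253
  M+4: 0.05189512×0.077284 + 0.26170165×0.401432 + 0.43991135×0.521284 = 0.338385
  M+6: 0.26170165×0.077284 + 0.43991135×0.401432 + 0.24649188×0.521284 = 0.325312
  M+8: 0.43991135×0.077284 + 0.24649188×0.401432 = 0.132948
  M+10: 0.24649188×0.077284 = 0.019050
Scale to base peak (0.338385) = 100: 7.99 : 46.47 : 100.00 : 96.14 : 39.29 : 5.63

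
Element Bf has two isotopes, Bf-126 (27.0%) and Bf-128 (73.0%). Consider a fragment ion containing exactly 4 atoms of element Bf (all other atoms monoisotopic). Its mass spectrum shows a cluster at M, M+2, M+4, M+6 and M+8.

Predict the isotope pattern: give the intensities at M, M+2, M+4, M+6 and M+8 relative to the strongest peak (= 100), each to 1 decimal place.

1.3 : 13.7 : 55.5 : 100.0 : 67.6

Each Bf atom is independently Bf-126 (p = 0.270) or Bf-128 (q = 0.730); the cluster is the binomial expansion (p + q)^4.
P(M) = 0.270^4 = 0.005314
P(M+2) = 4 × 0.270^3 × 0.730^1 = 0.057474
P(M+4) = 6 × 0.270^2 × 0.730^2 = 0.233090
P(M+6) = 4 × 0.270^1 × 0.730^3 = 0.420138
P(M+8) = 0.730^4 = 0.283982
The M+6 peak is largest (0.420138); scaling to 100 gives 1.3 : 13.7 : 55.5 : 100.0 : 67.6.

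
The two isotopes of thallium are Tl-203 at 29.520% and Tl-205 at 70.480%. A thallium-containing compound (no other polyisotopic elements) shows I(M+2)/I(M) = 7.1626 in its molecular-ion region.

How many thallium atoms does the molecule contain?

With n Tl atoms, P(M+2)/P(M) = C(n,1)·p^(n−1)q / p^n = n·q/p = n · 0.70480/0.29520.
n = 7.1626 × 0.29520/0.70480 = 3.00 ≈ 3

3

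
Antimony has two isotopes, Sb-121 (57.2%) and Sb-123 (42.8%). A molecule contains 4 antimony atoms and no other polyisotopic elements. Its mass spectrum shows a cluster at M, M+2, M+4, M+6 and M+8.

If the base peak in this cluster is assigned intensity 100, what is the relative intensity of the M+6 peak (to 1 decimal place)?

49.9

Binomial terms of (0.572 + 0.428)^4: M 0.1070, M+2 0.3204, M+4 0.3596, M+6 0.1794, M+8 0.0336 → M+4 is the base peak.
P(M+4) = C(4,2) × 0.572^2 × 0.428^2 = 6 × 0.327184 × 0.183184 = 0.359609 (base)
P(M+6) = C(4,3) × 0.572^1 × 0.428^3 = 4 × 0.5720 × 0.07840275 = 0.179385
Relative intensity = 0.179385 / 0.359609 × 100 = 49.9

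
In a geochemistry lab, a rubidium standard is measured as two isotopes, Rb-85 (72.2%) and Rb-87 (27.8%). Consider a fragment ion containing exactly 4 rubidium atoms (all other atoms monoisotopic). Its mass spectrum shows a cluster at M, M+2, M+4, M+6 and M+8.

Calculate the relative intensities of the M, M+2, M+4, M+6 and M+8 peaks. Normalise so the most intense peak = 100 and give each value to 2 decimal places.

64.93 : 100.00 : 57.76 : 14.83 : 1.43

Expanding (0.722 + 0.278)^4:
P(M) = 0.722^4 = 0.271737
P(M+2) = 4 × 0.722^3 × 0.278^1 = 0.418520
P(M+4) = 6 × 0.722^2 × 0.278^2 = 0.241721
P(M+6) = 4 × 0.722^1 × 0.278^3 = 0.062049
P(M+8) = 0.278^4 = 0.005973
The M+2 peak is largest (0.418520); scaling to 100 gives 64.93 : 100.00 : 57.76 : 14.83 : 1.43.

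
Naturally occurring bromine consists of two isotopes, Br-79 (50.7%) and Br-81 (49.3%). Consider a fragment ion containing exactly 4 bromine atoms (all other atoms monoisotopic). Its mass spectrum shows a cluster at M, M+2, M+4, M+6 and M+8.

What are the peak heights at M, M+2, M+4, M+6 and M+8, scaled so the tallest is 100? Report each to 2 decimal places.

The 4 Br atoms are independent, so intensities follow the terms of (0.507 + 0.493)^4.
P(M) = 0.507^4 = 0.066074
P(M+2) = 4 × 0.507^3 × 0.493^1 = 0.256999
P(M+4) = 6 × 0.507^2 × 0.493^2 = 0.374853
P(M+6) = 4 × 0.507^1 × 0.493^3 = 0.243001
P(M+8) = 0.493^4 = 0.059073
The M+4 peak is largest (0.374853); scaling to 100 gives 17.63 : 68.56 : 100.00 : 64.83 : 15.76.

17.63 : 68.56 : 100.00 : 64.83 : 15.76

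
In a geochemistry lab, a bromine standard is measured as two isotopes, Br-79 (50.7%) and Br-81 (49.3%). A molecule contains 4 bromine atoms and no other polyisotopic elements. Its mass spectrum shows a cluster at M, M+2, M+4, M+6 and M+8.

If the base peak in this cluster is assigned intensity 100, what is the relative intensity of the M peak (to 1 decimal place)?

17.6

Term probabilities: M 0.0661, M+2 0.2570, M+4 0.3749, M+6 0.2430, M+8 0.0591. Base peak = M+4.
P(M+4) = C(4,2) × 0.507^2 × 0.493^2 = 6 × 0.257049 × 0.243049 = 0.374853 (base)
P(M) = C(4,0) × 0.507^4 × 0.493^0 = 1 × 0.06607419 × 1.0000 = 0.066074
Relative intensity = 0.066074 / 0.374853 × 100 = 17.6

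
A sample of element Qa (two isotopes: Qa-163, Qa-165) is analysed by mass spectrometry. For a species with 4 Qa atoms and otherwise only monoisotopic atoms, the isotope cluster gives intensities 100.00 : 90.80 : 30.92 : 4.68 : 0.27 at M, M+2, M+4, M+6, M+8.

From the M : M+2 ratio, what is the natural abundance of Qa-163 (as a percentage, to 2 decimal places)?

81.50%

Let p = fractional abundance of Qa-163. I(M+2)/I(M) = [C(4,1)·p^3·(1−p)] / p^4 = 4·(1−p)/p = 90.80/100.00 = 0.9080
(1−p)/p = 0.9080/4 = 0.2270  ⇒  p = 1/(1 + 0.2270) = 0.8150
Qa-163: 81.50%, Qa-165: 18.50%.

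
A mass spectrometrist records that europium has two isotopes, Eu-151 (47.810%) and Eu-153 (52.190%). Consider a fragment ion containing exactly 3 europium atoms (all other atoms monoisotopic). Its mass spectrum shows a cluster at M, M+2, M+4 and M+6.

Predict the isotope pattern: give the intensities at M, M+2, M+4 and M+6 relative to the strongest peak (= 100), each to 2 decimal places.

27.97 : 91.61 : 100.00 : 36.39

Each Eu atom is independently Eu-151 (p = 0.47810) or Eu-153 (q = 0.52190); the cluster is the binomial expansion (p + q)^3.
P(M) = 0.47810^3 = 0.109284
P(M+2) = 3 × 0.47810^2 × 0.52190^1 = 0.357887
P(M+4) = 3 × 0.47810^1 × 0.52190^2 = 0.390674
P(M+6) = 0.52190^3 = 0.142155
The M+4 peak is largest (0.390674); scaling to 100 gives 27.97 : 91.61 : 100.00 : 36.39.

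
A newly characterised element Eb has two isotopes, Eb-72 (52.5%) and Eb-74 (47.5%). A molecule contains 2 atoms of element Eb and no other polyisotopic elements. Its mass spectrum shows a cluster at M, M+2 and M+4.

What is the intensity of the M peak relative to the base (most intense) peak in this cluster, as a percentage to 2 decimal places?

55.26%

Term probabilities: M 0.2756, M+2 0.4987, M+4 0.2256. Base peak = M+2.
P(M+2) = C(2,1) × 0.525^1 × 0.475^1 = 2 × 0.5250 × 0.4750 = 0.498750 (base)
P(M) = C(2,0) × 0.525^2 × 0.475^0 = 1 × 0.275625 × 1.0000 = 0.275625
Relative intensity = 0.275625 / 0.498750 × 100 = 55.26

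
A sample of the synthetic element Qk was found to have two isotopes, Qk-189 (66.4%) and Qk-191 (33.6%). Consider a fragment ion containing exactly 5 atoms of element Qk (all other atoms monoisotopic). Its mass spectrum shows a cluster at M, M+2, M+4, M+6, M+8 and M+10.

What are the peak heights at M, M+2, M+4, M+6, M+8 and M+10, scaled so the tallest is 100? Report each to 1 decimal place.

Each Qk atom is independently Qk-189 (p = 0.664) or Qk-191 (q = 0.336); the cluster is the binomial expansion (p + q)^5.
P(M) = 0.664^5 = 0.129074
P(M+2) = 5 × 0.664^4 × 0.336^1 = 0.326574
P(M+4) = 10 × 0.664^3 × 0.336^2 = 0.330509
P(M+6) = 10 × 0.664^2 × 0.336^3 = 0.167245
P(M+8) = 5 × 0.664^1 × 0.336^4 = 0.042315
P(M+10) = 0.336^5 = 0.004282
The M+4 peak is largest (0.330509); scaling to 100 gives 39.1 : 98.8 : 100.0 : 50.6 : 12.8 : 1.3.

39.1 : 98.8 : 100.0 : 50.6 : 12.8 : 1.3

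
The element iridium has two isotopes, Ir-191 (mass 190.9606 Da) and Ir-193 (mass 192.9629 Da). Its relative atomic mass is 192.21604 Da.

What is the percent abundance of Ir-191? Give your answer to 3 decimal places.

Let x be the fractional abundance of Ir-191; then Ir-193 has abundance 1 − x.
190.9606·x + 192.9629·(1 − x) = 192.21604
(190.9606 − 192.9629)·x = 192.21604 − 192.9629
x = -0.74686 / -2.0023 = 0.37300 → 37.300% Ir-191, 62.700% Ir-193.

37.300%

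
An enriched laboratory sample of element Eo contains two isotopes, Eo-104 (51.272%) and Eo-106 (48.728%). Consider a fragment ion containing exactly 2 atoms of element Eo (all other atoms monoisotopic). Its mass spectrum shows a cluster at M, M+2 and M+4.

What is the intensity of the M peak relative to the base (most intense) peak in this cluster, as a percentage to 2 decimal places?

52.61%

Binomial terms of (0.51272 + 0.48728)^2: M 0.2629, M+2 0.4997, M+4 0.2374 → M+2 is the base peak.
P(M+2) = C(2,1) × 0.51272^1 × 0.48728^1 = 2 × 0.51272 × 0.48728 = 0.499676 (base)
P(M) = C(2,0) × 0.51272^2 × 0.48728^0 = 1 × 0.2628818 × 1.0000 = 0.262882
Relative intensity = 0.262882 / 0.499676 × 100 = 52.61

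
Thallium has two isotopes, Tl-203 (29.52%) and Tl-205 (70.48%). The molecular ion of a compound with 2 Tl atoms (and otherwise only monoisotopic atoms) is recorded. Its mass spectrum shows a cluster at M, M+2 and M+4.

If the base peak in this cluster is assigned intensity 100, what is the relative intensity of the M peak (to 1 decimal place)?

17.5

(0.2952 + 0.7048)^2 gives M 0.0871, M+2 0.4161, M+4 0.4967; the largest is M+4.
P(M+4) = C(2,2) × 0.2952^0 × 0.7048^2 = 1 × 1.0000 × 0.49674304 = 0.496743 (base)
P(M) = C(2,0) × 0.2952^2 × 0.7048^0 = 1 × 0.08714304 × 1.0000 = 0.087143
Relative intensity = 0.087143 / 0.496743 × 100 = 17.5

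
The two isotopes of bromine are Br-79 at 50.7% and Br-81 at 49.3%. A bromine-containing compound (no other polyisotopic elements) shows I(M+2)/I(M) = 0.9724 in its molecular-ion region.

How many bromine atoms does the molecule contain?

1

For n independent Br atoms, I(M+2)/I(M) = n · (abundance Br-81) / (abundance Br-79) = n · 0.493/0.507.
n = 0.9724 × 0.507/0.493 = 1.00 ≈ 1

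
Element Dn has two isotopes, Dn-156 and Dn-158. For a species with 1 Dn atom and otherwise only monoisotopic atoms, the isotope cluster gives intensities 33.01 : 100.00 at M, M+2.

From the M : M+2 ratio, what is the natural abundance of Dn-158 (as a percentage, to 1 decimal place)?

If p is the fraction of Dn that is Dn-156, then I(M+2)/I(M) = [C(1,1)·p^0·(1−p)] / p^1 = 1·(1−p)/p = 100.00/33.01 = 3.0294
(1−p)/p = 3.0294/1 = 3.0294  ⇒  p = 1/(1 + 3.0294) = 0.2482
Dn-156: 24.8%, Dn-158: 75.2%.

75.2%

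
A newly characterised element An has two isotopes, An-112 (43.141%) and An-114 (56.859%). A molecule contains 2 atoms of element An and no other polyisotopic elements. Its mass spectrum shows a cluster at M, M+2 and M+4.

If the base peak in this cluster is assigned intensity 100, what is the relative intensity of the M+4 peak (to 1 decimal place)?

65.9

Term probabilities: M 0.1861, M+2 0.4906, M+4 0.3233. Base peak = M+2.
P(M+2) = C(2,1) × 0.43141^1 × 0.56859^1 = 2 × 0.43141 × 0.56859 = 0.490591 (base)
P(M+4) = C(2,2) × 0.43141^0 × 0.56859^2 = 1 × 1.0000 × 0.32329459 = 0.323295
Relative intensity = 0.323295 / 0.490591 × 100 = 65.9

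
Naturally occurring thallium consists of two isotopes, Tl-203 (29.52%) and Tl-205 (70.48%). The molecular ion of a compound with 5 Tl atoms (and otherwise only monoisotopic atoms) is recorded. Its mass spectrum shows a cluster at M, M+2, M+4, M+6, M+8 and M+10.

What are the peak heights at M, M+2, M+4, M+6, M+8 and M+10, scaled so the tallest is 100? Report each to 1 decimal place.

The 5 Tl atoms are independent, so intensities follow the terms of (0.2952 + 0.7048)^5.
P(M) = 0.2952^5 = 0.002242
P(M+2) = 5 × 0.2952^4 × 0.7048^1 = 0.026761
P(M+4) = 10 × 0.2952^3 × 0.7048^2 = 0.127785
P(M+6) = 10 × 0.2952^2 × 0.7048^3 = 0.305092
P(M+8) = 5 × 0.2952^1 × 0.7048^4 = 0.364208
P(M+10) = 0.7048^5 = 0.173912
The M+8 peak is largest (0.364208); scaling to 100 gives 0.6 : 7.3 : 35.1 : 83.8 : 100.0 : 47.8.

0.6 : 7.3 : 35.1 : 83.8 : 100.0 : 47.8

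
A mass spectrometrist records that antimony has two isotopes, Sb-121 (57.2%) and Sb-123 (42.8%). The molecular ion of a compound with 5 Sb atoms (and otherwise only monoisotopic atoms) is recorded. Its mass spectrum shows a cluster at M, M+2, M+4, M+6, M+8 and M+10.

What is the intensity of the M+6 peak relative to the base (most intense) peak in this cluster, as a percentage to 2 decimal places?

74.83%

Term probabilities: M 0.0612, M+2 0.2291, M+4 0.3428, M+6 0.2565, M+8 0.0960, M+10 0.0144. Base peak = M+4.
P(M+4) = C(5,2) × 0.572^3 × 0.428^2 = 10 × 0.18714925 × 0.183184 = 0.342827 (base)
P(M+6) = C(5,3) × 0.572^2 × 0.428^3 = 10 × 0.327184 × 0.07840275 = 0.256521
Relative intensity = 0.256521 / 0.342827 × 100 = 74.83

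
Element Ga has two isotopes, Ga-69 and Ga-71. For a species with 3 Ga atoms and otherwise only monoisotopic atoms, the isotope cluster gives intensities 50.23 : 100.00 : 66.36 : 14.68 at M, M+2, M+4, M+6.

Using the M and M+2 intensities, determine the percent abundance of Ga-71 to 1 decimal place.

39.9%

Let p = fractional abundance of Ga-69. I(M+2)/I(M) = [C(3,1)·p^2·(1−p)] / p^3 = 3·(1−p)/p = 100.00/50.23 = 1.9908
(1−p)/p = 1.9908/3 = 0.6636  ⇒  p = 1/(1 + 0.6636) = 0.6011
Ga-69: 60.1%, Ga-71: 39.9%.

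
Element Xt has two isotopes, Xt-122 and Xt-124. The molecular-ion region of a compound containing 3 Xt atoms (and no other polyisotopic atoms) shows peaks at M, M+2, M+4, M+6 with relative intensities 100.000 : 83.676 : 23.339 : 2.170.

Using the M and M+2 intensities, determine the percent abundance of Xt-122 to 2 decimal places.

Write p for the Xt-122 fraction. I(M+2)/I(M) = [C(3,1)·p^2·(1−p)] / p^3 = 3·(1−p)/p = 83.676/100.000 = 0.8368
(1−p)/p = 0.8368/3 = 0.2789  ⇒  p = 1/(1 + 0.2789) = 0.7819
Xt-122: 78.19%, Xt-124: 21.81%.

78.19%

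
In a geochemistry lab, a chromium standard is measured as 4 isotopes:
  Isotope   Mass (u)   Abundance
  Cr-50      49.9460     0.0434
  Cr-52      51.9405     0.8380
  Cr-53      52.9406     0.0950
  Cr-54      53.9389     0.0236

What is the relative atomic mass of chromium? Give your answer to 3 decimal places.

Ar = Σ fᵢ·mᵢ = 0.0434 × 49.9460 + 0.8380 × 51.9405 + 0.0950 × 52.9406 + 0.0236 × 53.9389
= 2.16766 + 43.52614 + 5.02936 + 1.27296 = 51.99612 u

51.996 u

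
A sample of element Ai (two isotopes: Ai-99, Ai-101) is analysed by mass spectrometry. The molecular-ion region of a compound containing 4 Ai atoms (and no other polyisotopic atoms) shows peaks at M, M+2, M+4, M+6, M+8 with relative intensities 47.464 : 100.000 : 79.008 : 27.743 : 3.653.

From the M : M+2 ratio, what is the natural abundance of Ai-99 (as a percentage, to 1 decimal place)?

Write p for the Ai-99 fraction. I(M+2)/I(M) = [C(4,1)·p^3·(1−p)] / p^4 = 4·(1−p)/p = 100.000/47.464 = 2.1069
(1−p)/p = 2.1069/4 = 0.5267  ⇒  p = 1/(1 + 0.5267) = 0.6550
Ai-99: 65.5%, Ai-101: 34.5%.

65.5%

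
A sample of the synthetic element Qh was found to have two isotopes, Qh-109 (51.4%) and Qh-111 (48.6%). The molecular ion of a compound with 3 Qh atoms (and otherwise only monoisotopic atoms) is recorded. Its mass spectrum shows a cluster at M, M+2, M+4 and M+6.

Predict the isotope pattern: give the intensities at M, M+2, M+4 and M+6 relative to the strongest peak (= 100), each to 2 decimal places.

Each Qh atom is independently Qh-109 (p = 0.514) or Qh-111 (q = 0.486); the cluster is the binomial expansion (p + q)^3.
P(M) = 0.514^3 = 0.135797
P(M+2) = 3 × 0.514^2 × 0.486^1 = 0.385198
P(M+4) = 3 × 0.514^1 × 0.486^2 = 0.364214
P(M+6) = 0.486^3 = 0.114791
The M+2 peak is largest (0.385198); scaling to 100 gives 35.25 : 100.00 : 94.55 : 29.80.

35.25 : 100.00 : 94.55 : 29.80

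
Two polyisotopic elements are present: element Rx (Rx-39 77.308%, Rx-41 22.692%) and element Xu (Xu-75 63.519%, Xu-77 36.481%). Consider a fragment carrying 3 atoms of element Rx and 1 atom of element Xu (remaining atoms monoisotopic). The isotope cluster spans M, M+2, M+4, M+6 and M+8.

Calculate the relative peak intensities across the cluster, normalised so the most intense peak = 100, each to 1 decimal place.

Element Rx pattern (n=3): 0.46203334 : 0.40685804 : 0.1194239 : 0.01168472
Element Xu pattern (n=1): 0.63519 : 0.36481
Convolve the two distributions (both contribute in 2-u steps):
  M: 0.46203334×0.63519 = 0.293479
  M+2: 0.46203334×0.36481 + 0.40685804×0.63519 = 0.426987
  M+4: 0.40685804×0.36481 + 0.1194239×0.63519 = 0.224283
  M+6: 0.1194239×0.36481 + 0.01168472×0.63519 = 0.050989
  M+8: 0.01168472×0.36481 = 0.004263
Scale to base peak (0.426987) = 100: 68.7 : 100.0 : 52.5 : 11.9 : 1.0

68.7 : 100.0 : 52.5 : 11.9 : 1.0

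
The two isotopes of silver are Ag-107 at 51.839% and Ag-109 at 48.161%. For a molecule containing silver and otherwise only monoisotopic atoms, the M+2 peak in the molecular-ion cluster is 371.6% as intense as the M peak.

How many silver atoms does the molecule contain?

The M+2/M ratio from n Ag atoms is n · q/p = n · 0.48161/0.51839.
n = 3.716 × 0.51839/0.48161 = 4.00 ≈ 4

4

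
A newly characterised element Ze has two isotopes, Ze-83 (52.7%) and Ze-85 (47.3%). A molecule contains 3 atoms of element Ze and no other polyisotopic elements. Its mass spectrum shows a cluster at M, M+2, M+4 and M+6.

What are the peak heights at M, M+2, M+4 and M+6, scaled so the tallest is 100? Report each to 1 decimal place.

Expanding (0.527 + 0.473)^3:
P(M) = 0.527^3 = 0.146363
P(M+2) = 3 × 0.527^2 × 0.473^1 = 0.394097
P(M+4) = 3 × 0.527^1 × 0.473^2 = 0.353716
P(M+6) = 0.473^3 = 0.105824
The M+2 peak is largest (0.394097); scaling to 100 gives 37.1 : 100.0 : 89.8 : 26.9.

37.1 : 100.0 : 89.8 : 26.9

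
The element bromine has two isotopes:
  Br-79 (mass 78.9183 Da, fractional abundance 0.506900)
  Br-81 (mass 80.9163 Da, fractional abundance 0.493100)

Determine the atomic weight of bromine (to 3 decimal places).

79.904 Da

The abundance-weighted mean is 0.506900 × 78.9183 + 0.493100 × 80.9163
= 40.00369 + 39.89983 = 79.90352 Da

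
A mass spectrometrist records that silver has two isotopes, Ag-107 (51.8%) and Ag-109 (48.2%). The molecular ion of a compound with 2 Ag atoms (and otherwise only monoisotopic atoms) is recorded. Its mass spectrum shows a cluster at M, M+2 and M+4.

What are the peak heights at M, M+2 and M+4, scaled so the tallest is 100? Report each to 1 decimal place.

Expanding (0.518 + 0.482)^2:
P(M) = 0.518^2 = 0.268324
P(M+2) = 2 × 0.518^1 × 0.482^1 = 0.499352
P(M+4) = 0.482^2 = 0.232324
The M+2 peak is largest (0.499352); scaling to 100 gives 53.7 : 100.0 : 46.5.

53.7 : 100.0 : 46.5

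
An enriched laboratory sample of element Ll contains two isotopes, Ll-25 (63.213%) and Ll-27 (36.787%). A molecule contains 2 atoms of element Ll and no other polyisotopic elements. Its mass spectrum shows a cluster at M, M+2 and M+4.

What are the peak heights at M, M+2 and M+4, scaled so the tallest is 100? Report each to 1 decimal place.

Each Ll atom is independently Ll-25 (p = 0.63213) or Ll-27 (q = 0.36787); the cluster is the binomial expansion (p + q)^2.
P(M) = 0.63213^2 = 0.399588
P(M+2) = 2 × 0.63213^1 × 0.36787^1 = 0.465083
P(M+4) = 0.36787^2 = 0.135328
The M+2 peak is largest (0.465083); scaling to 100 gives 85.9 : 100.0 : 29.1.

85.9 : 100.0 : 29.1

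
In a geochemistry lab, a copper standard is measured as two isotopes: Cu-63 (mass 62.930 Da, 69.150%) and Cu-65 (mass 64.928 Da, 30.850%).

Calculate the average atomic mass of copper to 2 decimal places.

63.55 Da

Weight each isotope mass by its fractional abundance: 0.69150 × 62.930 + 0.30850 × 64.928
= 43.5161 + 20.0303 = 63.5464 Da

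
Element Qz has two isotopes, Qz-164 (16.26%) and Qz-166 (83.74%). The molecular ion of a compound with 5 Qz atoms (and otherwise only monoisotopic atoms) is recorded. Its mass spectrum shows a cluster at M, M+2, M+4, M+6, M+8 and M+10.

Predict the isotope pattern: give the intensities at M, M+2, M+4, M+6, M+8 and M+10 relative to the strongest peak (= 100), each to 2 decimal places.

Expanding (0.1626 + 0.8374)^5:
P(M) = 0.1626^5 = 0.000114
P(M+2) = 5 × 0.1626^4 × 0.8374^1 = 0.002927
P(M+4) = 10 × 0.1626^3 × 0.8374^2 = 0.030146
P(M+6) = 10 × 0.1626^2 × 0.8374^3 = 0.155253
P(M+8) = 5 × 0.1626^1 × 0.8374^4 = 0.399781
P(M+10) = 0.8374^5 = 0.411780
The M+10 peak is largest (0.411780); scaling to 100 gives 0.03 : 0.71 : 7.32 : 37.70 : 97.09 : 100.00.

0.03 : 0.71 : 7.32 : 37.70 : 97.09 : 100.00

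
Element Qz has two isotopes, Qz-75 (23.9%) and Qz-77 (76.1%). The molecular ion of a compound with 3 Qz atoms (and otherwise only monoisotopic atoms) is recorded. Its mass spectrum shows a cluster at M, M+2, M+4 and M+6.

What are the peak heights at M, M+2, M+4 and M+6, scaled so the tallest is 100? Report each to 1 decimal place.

The 3 Qz atoms are independent, so intensities follow the terms of (0.239 + 0.761)^3.
P(M) = 0.239^3 = 0.013652
P(M+2) = 3 × 0.239^2 × 0.761^1 = 0.130407
P(M+4) = 3 × 0.239^1 × 0.761^2 = 0.415230
P(M+6) = 0.761^3 = 0.440711
The M+6 peak is largest (0.440711); scaling to 100 gives 3.1 : 29.6 : 94.2 : 100.0.

3.1 : 29.6 : 94.2 : 100.0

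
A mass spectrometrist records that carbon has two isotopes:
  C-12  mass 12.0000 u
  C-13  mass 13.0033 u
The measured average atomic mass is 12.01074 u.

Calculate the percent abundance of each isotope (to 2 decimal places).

Writing the weighted mean with unknown fraction x of C-12:
12.0000·x + 13.0033·(1 − x) = 12.01074
(12.0000 − 13.0033)·x = 12.01074 − 13.0033
x = -0.99256 / -1.0033 = 0.98930 → 98.93% C-12, 1.07% C-13.

C-12: 98.93%, C-13: 1.07%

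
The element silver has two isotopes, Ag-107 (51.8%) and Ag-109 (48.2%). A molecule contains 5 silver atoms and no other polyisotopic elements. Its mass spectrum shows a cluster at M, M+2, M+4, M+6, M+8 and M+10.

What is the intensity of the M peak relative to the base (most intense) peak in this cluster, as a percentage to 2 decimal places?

Binomial terms of (0.518 + 0.482)^5: M 0.0373, M+2 0.1735, M+4 0.3229, M+6 0.3005, M+8 0.1398, M+10 0.0260 → M+4 is the base peak.
P(M+4) = C(5,2) × 0.518^3 × 0.482^2 = 10 × 0.13899183 × 0.232324 = 0.322911 (base)
P(M) = C(5,0) × 0.518^5 × 0.482^0 = 1 × 0.03729484 × 1.0000 = 0.037295
Relative intensity = 0.037295 / 0.322911 × 100 = 11.55

11.55%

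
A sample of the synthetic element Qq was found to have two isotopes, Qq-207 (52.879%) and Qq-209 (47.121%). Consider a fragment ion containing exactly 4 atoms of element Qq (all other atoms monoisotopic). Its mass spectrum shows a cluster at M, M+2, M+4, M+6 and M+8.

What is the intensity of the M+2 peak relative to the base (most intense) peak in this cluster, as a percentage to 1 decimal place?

74.8%

Binomial terms of (0.52879 + 0.47121)^4: M 0.0782, M+2 0.2787, M+4 0.3725, M+6 0.2213, M+8 0.0493 → M+4 is the base peak.
P(M+4) = C(4,2) × 0.52879^2 × 0.47121^2 = 6 × 0.27961886 × 0.22203886 = 0.372518 (base)
P(M+2) = C(4,1) × 0.52879^3 × 0.47121^1 = 4 × 0.14785966 × 0.47121 = 0.278692
Relative intensity = 0.278692 / 0.372518 × 100 = 74.8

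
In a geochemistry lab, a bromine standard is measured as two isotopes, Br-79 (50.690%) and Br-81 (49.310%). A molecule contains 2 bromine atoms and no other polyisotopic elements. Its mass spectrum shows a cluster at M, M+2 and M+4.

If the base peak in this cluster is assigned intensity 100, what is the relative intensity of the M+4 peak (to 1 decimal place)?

48.6

(0.50690 + 0.49310)^2 gives M 0.2569, M+2 0.4999, M+4 0.2431; the largest is M+2.
P(M+2) = C(2,1) × 0.50690^1 × 0.49310^1 = 2 × 0.5069 × 0.4931 = 0.499905 (base)
P(M+4) = C(2,2) × 0.50690^0 × 0.49310^2 = 1 × 1.0000 × 0.24314761 = 0.243148
Relative intensity = 0.243148 / 0.499905 × 100 = 48.6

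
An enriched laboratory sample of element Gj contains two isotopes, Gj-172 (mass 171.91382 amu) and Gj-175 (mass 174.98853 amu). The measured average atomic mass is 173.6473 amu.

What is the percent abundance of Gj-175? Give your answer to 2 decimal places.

56.38%

With x = fraction of Gj-172 (so Gj-175 is 1 − x):
171.91382·x + 174.98853·(1 − x) = 173.6473
(171.91382 − 174.98853)·x = 173.6473 − 174.98853
x = -1.34123 / -3.07471 = 0.43621 → 43.62% Gj-172, 56.38% Gj-175.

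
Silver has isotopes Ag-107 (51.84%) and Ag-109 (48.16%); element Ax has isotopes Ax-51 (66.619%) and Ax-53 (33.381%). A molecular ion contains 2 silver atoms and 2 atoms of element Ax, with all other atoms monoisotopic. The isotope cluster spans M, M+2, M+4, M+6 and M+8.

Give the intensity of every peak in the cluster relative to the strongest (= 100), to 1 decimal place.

33.6 : 96.1 : 100.0 : 44.7 : 7.3

Silver pattern (n=2): 0.26873856 : 0.49932288 : 0.23193856
Element Ax pattern (n=2): 0.44380912 : 0.44476177 : 0.11142912
Convolve the two distributions (both contribute in 2-u steps):
  M: 0.26873856×0.44380912 = 0.119269
  M+2: 0.26873856×0.44476177 + 0.49932288×0.44380912 = 0.341129
  M+4: 0.26873856×0.11142912 + 0.49932288×0.44476177 + 0.23193856×0.44380912 = 0.354961
  M+6: 0.49932288×0.11142912 + 0.23193856×0.44476177 = 0.158797
  M+8: 0.23193856×0.11142912 = 0.025845
Scale to base peak (0.354961) = 100: 33.6 : 96.1 : 100.0 : 44.7 : 7.3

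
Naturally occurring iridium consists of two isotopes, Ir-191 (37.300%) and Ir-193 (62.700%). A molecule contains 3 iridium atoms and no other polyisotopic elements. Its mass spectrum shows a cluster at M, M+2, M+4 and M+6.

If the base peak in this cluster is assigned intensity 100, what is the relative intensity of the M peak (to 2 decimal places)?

11.80

Term probabilities: M 0.0519, M+2 0.2617, M+4 0.4399, M+6 0.2465. Base peak = M+4.
P(M+4) = C(3,2) × 0.37300^1 × 0.62700^2 = 3 × 0.3730 × 0.393129 = 0.439911 (base)
P(M) = C(3,0) × 0.37300^3 × 0.62700^0 = 1 × 0.05189512 × 1.0000 = 0.051895
Relative intensity = 0.051895 / 0.439911 × 100 = 11.80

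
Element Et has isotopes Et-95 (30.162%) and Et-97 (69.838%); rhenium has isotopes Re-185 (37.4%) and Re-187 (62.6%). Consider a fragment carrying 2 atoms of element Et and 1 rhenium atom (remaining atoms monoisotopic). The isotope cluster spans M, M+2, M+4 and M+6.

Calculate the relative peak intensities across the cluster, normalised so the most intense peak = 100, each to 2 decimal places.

7.63 : 48.08 : 100.00 : 68.44

Element Et pattern (n=2): 0.09097462 : 0.42129075 : 0.48773462
Rhenium pattern (n=1): 0.3740 : 0.6260
Convolve the two distributions (both contribute in 2-u steps):
  M: 0.09097462×0.3740 = 0.034025
  M+2: 0.09097462×0.6260 + 0.42129075×0.3740 = 0.214513
  M+4: 0.42129075×0.6260 + 0.48773462×0.3740 = 0.446141
  M+6: 0.48773462×0.6260 = 0.305322
Scale to base peak (0.446141) = 100: 7.63 : 48.08 : 100.00 : 68.44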